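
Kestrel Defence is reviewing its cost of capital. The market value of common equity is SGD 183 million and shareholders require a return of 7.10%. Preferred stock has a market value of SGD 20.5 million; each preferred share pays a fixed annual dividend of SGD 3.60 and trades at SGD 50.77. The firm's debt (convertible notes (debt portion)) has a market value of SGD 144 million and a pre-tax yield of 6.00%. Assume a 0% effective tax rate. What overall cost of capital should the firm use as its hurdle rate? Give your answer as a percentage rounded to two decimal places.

Cost of preferred: Rp = 3.6 / 50.77 = 7.0908%.
Total capital V = 183 + 20.5 + 144 = 347.5.
Equity: weight = 183/347.5 = 0.5266; cost = 7.1%.
Preferred: weight = 20.5/347.5 = 0.0590; cost = 7.0908%.
Convertible notes (debt portion): weight = 144/347.5 = 0.4144; after-tax cost = 6% × (1 − 0%) = 6.0000%.
WACC = 0.5266 × 7.1000% + 0.0590 × 7.0908% + 0.4144 × 6.0000% = 6.6436%.

6.64%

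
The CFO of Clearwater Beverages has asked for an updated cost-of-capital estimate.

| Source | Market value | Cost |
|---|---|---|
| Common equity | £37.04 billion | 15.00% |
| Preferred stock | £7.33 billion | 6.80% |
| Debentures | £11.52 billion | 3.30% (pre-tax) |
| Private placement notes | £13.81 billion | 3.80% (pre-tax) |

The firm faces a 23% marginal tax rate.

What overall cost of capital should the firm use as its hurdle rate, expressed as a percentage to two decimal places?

Total capital V = 37.04 + 7.33 + 11.52 + 13.81 = 69.7.
Equity: weight = 37.04/69.7 = 0.5314; cost = 15%.
Preferred: weight = 7.33/69.7 = 0.1052; cost = 6.8%.
Debentures: weight = 11.52/69.7 = 0.1653; after-tax cost = 3.3% × (1 − 23%) = 2.5410%.
Private placement notes: weight = 13.81/69.7 = 0.1981; after-tax cost = 3.8% × (1 − 23%) = 2.9260%.
WACC = 0.5314 × 15.0000% + 0.1052 × 6.8000% + 0.1653 × 2.5410% + 0.1981 × 2.9260% = 9.6861%.

9.69%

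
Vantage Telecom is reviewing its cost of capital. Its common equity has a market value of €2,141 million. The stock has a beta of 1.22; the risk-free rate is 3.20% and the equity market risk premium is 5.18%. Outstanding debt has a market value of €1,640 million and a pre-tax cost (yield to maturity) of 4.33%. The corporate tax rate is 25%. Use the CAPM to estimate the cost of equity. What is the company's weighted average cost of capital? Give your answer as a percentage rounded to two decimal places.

Cost of equity via CAPM: Re = 3.2% + 1.22 × 5.18% = 9.5196%.
Total capital V = 2141 + 1640 = 3781.
Equity: weight = 2141/3781 = 0.5663; cost = 9.5196%.
Debt: weight = 1640/3781 = 0.4337; after-tax cost = 4.33% × (1 − 25%) = 3.2475%.
WACC = 0.5663 × 9.5196% + 0.4337 × 3.2475% = 6.7991%.

6.80%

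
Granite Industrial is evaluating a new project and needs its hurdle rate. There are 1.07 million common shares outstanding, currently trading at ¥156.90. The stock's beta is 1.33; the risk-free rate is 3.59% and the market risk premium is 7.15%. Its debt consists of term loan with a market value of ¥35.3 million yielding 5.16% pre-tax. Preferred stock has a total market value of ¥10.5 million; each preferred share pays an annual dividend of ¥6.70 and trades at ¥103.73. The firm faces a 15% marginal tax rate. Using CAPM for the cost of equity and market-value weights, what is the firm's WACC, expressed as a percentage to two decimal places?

11.33%

Cost of equity via CAPM: Re = 3.59% + 1.33 × 7.15% = 13.0995%.
Cost of preferred: Rp = 6.7 / 103.73 = 6.4591%.
Market value of equity E = 156.9 × 1.07m = 167.883m.
Total capital V = 167.883 + 10.5 + 35.3 = 213.683.
Equity: weight = 167.883/213.683 = 0.7857; cost = 13.0995%.
Preferred: weight = 10.5/213.683 = 0.0491; cost = 6.4591%.
Term loan: weight = 35.3/213.683 = 0.1652; after-tax cost = 5.16% × (1 − 15%) = 4.3860%.
WACC = 0.7857 × 13.0995% + 0.0491 × 6.4591% + 0.1652 × 4.3860% = 11.3338%.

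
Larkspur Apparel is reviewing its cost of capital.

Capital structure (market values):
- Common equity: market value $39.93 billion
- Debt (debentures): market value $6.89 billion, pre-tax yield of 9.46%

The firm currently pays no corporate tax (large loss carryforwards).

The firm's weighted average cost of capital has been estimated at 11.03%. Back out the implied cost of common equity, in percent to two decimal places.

Total capital V = 39.93 + 6.89 = 46.82.
Equity weight = 39.93/46.82 = 0.8528.
Debentures weight = 6.89/46.82 = 0.1472.
Debt contribution = 0.1472 × 9.46% × (1 − 0%) = 1.3921%.
Required equity contribution = 11.03% − 1.3921% = 9.6379%.
Re = 9.6379% / 0.8528 = 11.3009%.

11.30%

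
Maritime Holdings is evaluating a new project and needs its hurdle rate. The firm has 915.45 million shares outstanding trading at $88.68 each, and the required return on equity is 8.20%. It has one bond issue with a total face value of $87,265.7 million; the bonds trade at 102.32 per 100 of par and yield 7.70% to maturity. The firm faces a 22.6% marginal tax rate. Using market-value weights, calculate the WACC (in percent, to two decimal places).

7.03%

Market value of equity E = 88.68 × 915.45m = 81182.106m. Market value of debt D = 87265.7m × 102.32/100 = 89290.26424m.
Total capital V = 81182.106 + 89290.26424 = 170472.37024.
Equity: weight = 81182.106/170472.37024 = 0.4762; cost = 8.2%.
Bonds outstanding: weight = 89290.26424/170472.37024 = 0.5238; after-tax cost = 7.7% × (1 − 22.6%) = 5.9598%.
WACC = 0.4762 × 8.2000% + 0.5238 × 5.9598% = 7.0266%.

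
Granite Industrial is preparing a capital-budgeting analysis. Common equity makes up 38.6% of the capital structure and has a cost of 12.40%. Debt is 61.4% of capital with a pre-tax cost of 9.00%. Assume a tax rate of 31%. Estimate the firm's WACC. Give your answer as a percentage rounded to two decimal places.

After-tax cost of debt = 9% × (1 − 31%) = 6.2100%.
WACC = 0.386 × 12.4000% + 0.614 × 6.2100% = 8.5993%.

8.60%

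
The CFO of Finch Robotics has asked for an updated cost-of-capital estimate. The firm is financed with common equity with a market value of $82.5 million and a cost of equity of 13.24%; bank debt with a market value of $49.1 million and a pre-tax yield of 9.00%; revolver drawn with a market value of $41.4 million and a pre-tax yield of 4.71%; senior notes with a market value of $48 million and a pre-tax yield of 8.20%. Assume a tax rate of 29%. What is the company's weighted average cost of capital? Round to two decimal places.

8.25%

Total capital V = 82.5 + 49.1 + 41.4 + 48 = 221.
Equity: weight = 82.5/221 = 0.3733; cost = 13.24%.
Bank debt: weight = 49.1/221 = 0.2222; after-tax cost = 9% × (1 − 29%) = 6.3900%.
Revolver drawn: weight = 41.4/221 = 0.1873; after-tax cost = 4.71% × (1 − 29%) = 3.3441%.
Senior notes: weight = 48/221 = 0.2172; after-tax cost = 8.2% × (1 − 29%) = 5.8220%.
WACC = 0.3733 × 13.2400% + 0.2222 × 6.3900% + 0.1873 × 3.3441% + 0.2172 × 5.8220% = 8.2532%.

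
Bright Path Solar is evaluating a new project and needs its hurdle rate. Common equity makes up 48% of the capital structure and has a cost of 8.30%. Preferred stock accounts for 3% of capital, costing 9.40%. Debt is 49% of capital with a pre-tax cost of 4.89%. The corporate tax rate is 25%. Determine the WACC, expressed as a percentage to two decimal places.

6.06%

After-tax cost of debt = 4.89% × (1 − 25%) = 3.6675%.
WACC = 0.480 × 8.3000% + 0.030 × 9.4000% + 0.490 × 3.6675% = 6.0631%.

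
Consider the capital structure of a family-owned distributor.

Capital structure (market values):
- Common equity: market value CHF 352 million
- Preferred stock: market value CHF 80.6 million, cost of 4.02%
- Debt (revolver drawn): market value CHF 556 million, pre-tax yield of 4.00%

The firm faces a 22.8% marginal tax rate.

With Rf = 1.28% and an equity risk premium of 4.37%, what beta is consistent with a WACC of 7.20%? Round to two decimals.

3.01

Total capital V = 352 + 80.6 + 556 = 988.6.
Equity weight = 352/988.6 = 0.3561.
Preferred weight = 80.6/988.6 = 0.0815.
Revolver drawn weight = 556/988.6 = 0.5624.
Debt contribution = 0.5624 × 4% × (1 − 22.8%) = 1.7367%.
Preferred contribution = 0.0815 × 4.02% = 0.3277%.
Required equity contribution = 7.2% − 2.0645% = 5.1355%  ⇒  Re = 14.4232%.
CAPM: 14.4232% = 1.28% + β × 4.37%  ⇒  β = 3.0076.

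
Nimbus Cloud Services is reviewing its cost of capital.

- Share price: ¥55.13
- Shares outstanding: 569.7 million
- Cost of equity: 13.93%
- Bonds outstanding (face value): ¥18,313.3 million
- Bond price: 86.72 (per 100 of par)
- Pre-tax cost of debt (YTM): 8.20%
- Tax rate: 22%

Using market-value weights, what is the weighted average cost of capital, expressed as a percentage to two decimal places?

11.40%

Market value of equity E = 55.13 × 569.7m = 31407.561m. Market value of debt D = 18313.3m × 86.72/100 = 15881.29376m.
Total capital V = 31407.561 + 15881.29376 = 47288.85476.
Equity: weight = 31407.561/47288.85476 = 0.6642; cost = 13.93%.
Bonds outstanding: weight = 15881.29376/47288.85476 = 0.3358; after-tax cost = 8.2% × (1 − 22%) = 6.3960%.
WACC = 0.6642 × 13.9300% + 0.3358 × 6.3960% = 11.3998%.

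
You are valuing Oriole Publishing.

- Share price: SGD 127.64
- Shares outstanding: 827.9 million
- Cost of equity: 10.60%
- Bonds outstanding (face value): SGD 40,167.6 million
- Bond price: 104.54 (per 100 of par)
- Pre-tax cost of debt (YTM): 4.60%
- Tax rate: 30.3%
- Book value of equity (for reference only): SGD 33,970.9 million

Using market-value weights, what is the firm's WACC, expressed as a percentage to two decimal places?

Market value of equity E = 127.64 × 827.9m = 105673.156m. Market value of debt D = 40167.6m × 104.54/100 = 41991.20904m.
Total capital V = 105673.156 + 41991.20904 = 147664.36504.
Equity: weight = 105673.156/147664.36504 = 0.7156; cost = 10.6%.
Bonds outstanding: weight = 41991.20904/147664.36504 = 0.2844; after-tax cost = 4.6% × (1 − 30.3%) = 3.2062%.
WACC = 0.7156 × 10.6000% + 0.2844 × 3.2062% = 8.4974%.

8.50%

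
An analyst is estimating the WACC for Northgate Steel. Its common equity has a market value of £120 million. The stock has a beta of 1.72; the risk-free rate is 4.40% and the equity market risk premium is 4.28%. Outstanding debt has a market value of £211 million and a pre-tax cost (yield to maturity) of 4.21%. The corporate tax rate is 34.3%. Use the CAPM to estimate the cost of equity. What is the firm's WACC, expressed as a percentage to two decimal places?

Cost of equity via CAPM: Re = 4.4% + 1.72 × 4.28% = 11.7616%.
Total capital V = 120 + 211 = 331.
Equity: weight = 120/331 = 0.3625; cost = 11.7616%.
Debt: weight = 211/331 = 0.6375; after-tax cost = 4.21% × (1 − 34.3%) = 2.7660%.
WACC = 0.3625 × 11.7616% + 0.6375 × 2.7660% = 6.0272%.

6.03%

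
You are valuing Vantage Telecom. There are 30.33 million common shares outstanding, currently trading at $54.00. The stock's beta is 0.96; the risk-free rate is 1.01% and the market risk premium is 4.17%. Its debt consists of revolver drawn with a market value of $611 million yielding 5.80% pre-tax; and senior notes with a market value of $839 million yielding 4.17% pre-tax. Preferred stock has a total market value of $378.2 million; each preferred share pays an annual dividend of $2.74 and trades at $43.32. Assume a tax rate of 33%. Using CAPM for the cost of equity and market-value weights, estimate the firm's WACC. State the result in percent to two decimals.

Cost of equity via CAPM: Re = 1.01% + 0.96 × 4.17% = 5.0132%.
Cost of preferred: Rp = 2.74 / 43.32 = 6.3250%.
Market value of equity E = 54.0 × 30.33m = 1637.82m.
Total capital V = 1637.82 + 378.2 + 611 + 839 = 3466.02.
Equity: weight = 1637.82/3466.02 = 0.4725; cost = 5.0132%.
Preferred: weight = 378.2/3466.02 = 0.1091; cost = 6.325%.
Revolver drawn: weight = 611/3466.02 = 0.1763; after-tax cost = 5.8% × (1 − 33%) = 3.8860%.
Senior notes: weight = 839/3466.02 = 0.2421; after-tax cost = 4.17% × (1 − 33%) = 2.7939%.
WACC = 0.4725 × 5.0132% + 0.1091 × 6.3250% + 0.1763 × 3.8860% + 0.2421 × 2.7939% = 4.4204%.

4.42%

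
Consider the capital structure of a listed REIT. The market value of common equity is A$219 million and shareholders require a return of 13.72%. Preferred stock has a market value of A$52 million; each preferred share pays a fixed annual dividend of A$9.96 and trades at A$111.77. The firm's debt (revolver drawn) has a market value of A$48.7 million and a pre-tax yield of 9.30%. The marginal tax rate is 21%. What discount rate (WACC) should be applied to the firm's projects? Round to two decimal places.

11.97%

Cost of preferred: Rp = 9.96 / 111.77 = 8.9112%.
Total capital V = 219 + 52 + 48.7 = 319.7.
Equity: weight = 219/319.7 = 0.6850; cost = 13.72%.
Preferred: weight = 52/319.7 = 0.1627; cost = 8.9112%.
Revolver drawn: weight = 48.7/319.7 = 0.1523; after-tax cost = 9.3% × (1 − 21%) = 7.3470%.
WACC = 0.6850 × 13.7200% + 0.1627 × 8.9112% + 0.1523 × 7.3470% = 11.9670%.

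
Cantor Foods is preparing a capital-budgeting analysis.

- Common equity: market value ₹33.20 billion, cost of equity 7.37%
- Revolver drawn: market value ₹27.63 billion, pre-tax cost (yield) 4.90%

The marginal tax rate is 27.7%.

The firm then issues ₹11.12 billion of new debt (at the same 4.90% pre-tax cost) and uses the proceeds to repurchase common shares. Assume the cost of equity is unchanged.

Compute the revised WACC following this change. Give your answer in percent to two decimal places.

After the change:
Total capital V = 22.08 + 38.75 = 60.83.
Equity: weight = 22.08/60.83 = 0.3630; cost = 7.37%.
Revolver drawn: weight = 38.75/60.83 = 0.6370; after-tax cost = 4.9% × (1 − 27.7%) = 3.5427%.
WACC = 0.3630 × 7.3700% + 0.6370 × 3.5427% = 4.9319%.

4.93%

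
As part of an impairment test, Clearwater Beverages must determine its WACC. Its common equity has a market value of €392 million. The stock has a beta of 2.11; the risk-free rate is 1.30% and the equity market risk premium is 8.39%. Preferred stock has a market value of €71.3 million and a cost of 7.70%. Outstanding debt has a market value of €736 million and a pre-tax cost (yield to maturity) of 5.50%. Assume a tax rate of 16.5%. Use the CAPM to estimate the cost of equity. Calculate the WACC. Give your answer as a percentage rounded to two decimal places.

Cost of equity via CAPM: Re = 1.3% + 2.11 × 8.39% = 19.0029%.
Total capital V = 392 + 71.3 + 736 = 1199.3.
Equity: weight = 392/1199.3 = 0.3269; cost = 19.0029%.
Preferred: weight = 71.3/1199.3 = 0.0595; cost = 7.7%.
Debt: weight = 736/1199.3 = 0.6137; after-tax cost = 5.5% × (1 − 16.5%) = 4.5925%.
WACC = 0.3269 × 19.0029% + 0.0595 × 7.7000% + 0.6137 × 4.5925% = 9.4874%.

9.49%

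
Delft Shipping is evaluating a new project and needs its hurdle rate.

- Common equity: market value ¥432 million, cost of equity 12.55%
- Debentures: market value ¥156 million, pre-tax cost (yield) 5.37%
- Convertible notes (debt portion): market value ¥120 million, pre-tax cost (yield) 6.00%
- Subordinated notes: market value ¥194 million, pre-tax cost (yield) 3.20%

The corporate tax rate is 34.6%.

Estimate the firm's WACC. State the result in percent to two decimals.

7.59%

Total capital V = 432 + 156 + 120 + 194 = 902.
Equity: weight = 432/902 = 0.4789; cost = 12.55%.
Debentures: weight = 156/902 = 0.1729; after-tax cost = 5.37% × (1 − 34.6%) = 3.5120%.
Convertible notes (debt portion): weight = 120/902 = 0.1330; after-tax cost = 6% × (1 − 34.6%) = 3.9240%.
Subordinated notes: weight = 194/902 = 0.2151; after-tax cost = 3.2% × (1 − 34.6%) = 2.0928%.
WACC = 0.4789 × 12.5500% + 0.1729 × 3.5120% + 0.1330 × 3.9240% + 0.2151 × 2.0928% = 7.5902%.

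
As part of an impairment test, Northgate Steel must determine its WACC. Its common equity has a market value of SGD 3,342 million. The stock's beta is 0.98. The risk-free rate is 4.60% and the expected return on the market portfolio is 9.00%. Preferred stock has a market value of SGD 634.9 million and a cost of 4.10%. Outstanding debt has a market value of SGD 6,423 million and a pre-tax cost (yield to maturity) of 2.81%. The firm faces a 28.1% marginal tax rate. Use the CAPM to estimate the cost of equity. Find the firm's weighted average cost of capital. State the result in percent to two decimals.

4.36%

Market risk premium = 9.0% − 4.6% = 4.4%.
Cost of equity via CAPM: Re = 4.6% + 0.98 × 4.4% = 8.9120%.
Total capital V = 3342 + 634.9 + 6423 = 10399.9.
Equity: weight = 3342/10399.9 = 0.3213; cost = 8.912%.
Preferred: weight = 634.9/10399.9 = 0.0610; cost = 4.1%.
Debt: weight = 6423/10399.9 = 0.6176; after-tax cost = 2.81% × (1 − 28.1%) = 2.0204%.
WACC = 0.3213 × 8.9120% + 0.0610 × 4.1000% + 0.6176 × 2.0204% = 4.3620%.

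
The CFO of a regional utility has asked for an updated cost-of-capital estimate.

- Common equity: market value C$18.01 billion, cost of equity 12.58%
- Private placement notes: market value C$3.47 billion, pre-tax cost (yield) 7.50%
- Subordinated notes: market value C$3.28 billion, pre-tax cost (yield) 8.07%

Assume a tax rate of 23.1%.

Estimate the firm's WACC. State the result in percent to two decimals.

10.78%

Total capital V = 18.01 + 3.47 + 3.28 = 24.76.
Equity: weight = 18.01/24.76 = 0.7274; cost = 12.58%.
Private placement notes: weight = 3.47/24.76 = 0.1401; after-tax cost = 7.5% × (1 − 23.1%) = 5.7675%.
Subordinated notes: weight = 3.28/24.76 = 0.1325; after-tax cost = 8.07% × (1 − 23.1%) = 6.2058%.
WACC = 0.7274 × 12.5800% + 0.1401 × 5.7675% + 0.1325 × 6.2058% = 10.7809%.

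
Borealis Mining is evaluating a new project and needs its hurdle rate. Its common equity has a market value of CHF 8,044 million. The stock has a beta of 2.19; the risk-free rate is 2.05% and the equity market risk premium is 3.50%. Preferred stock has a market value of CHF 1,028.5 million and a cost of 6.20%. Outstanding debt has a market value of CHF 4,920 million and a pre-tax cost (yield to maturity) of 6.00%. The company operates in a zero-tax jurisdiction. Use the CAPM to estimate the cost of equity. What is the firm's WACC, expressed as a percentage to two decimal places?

Cost of equity via CAPM: Re = 2.05% + 2.19 × 3.5% = 9.7150%.
Total capital V = 8044 + 1028.5 + 4920 = 13992.5.
Equity: weight = 8044/13992.5 = 0.5749; cost = 9.715%.
Preferred: weight = 1028.5/13992.5 = 0.0735; cost = 6.2%.
Debt: weight = 4920/13992.5 = 0.3516; after-tax cost = 6% × (1 − 0%) = 6.0000%.
WACC = 0.5749 × 9.7150% + 0.0735 × 6.2000% + 0.3516 × 6.0000% = 8.1504%.

8.15%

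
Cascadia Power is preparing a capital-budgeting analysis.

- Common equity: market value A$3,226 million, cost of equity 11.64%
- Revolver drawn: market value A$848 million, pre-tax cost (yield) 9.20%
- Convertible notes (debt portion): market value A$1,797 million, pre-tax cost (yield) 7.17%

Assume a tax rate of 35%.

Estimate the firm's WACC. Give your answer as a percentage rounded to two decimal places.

Total capital V = 3226 + 848 + 1797 = 5871.
Equity: weight = 3226/5871 = 0.5495; cost = 11.64%.
Revolver drawn: weight = 848/5871 = 0.1444; after-tax cost = 9.2% × (1 − 35%) = 5.9800%.
Convertible notes (debt portion): weight = 1797/5871 = 0.3061; after-tax cost = 7.17% × (1 − 35%) = 4.6605%.
WACC = 0.5495 × 11.6400% + 0.1444 × 5.9800% + 0.3061 × 4.6605% = 8.6862%.

8.69%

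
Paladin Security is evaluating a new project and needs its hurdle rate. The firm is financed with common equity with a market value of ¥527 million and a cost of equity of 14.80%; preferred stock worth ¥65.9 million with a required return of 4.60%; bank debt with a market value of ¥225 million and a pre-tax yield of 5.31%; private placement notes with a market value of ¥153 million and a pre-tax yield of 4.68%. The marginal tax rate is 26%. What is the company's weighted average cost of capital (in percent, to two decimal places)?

9.80%

Total capital V = 527 + 65.9 + 225 + 153 = 970.9.
Equity: weight = 527/970.9 = 0.5428; cost = 14.8%.
Preferred: weight = 65.9/970.9 = 0.0679; cost = 4.6%.
Bank debt: weight = 225/970.9 = 0.2317; after-tax cost = 5.31% × (1 − 26%) = 3.9294%.
Private placement notes: weight = 153/970.9 = 0.1576; after-tax cost = 4.68% × (1 − 26%) = 3.4632%.
WACC = 0.5428 × 14.8000% + 0.0679 × 4.6000% + 0.2317 × 3.9294% + 0.1576 × 3.4632% = 9.8020%.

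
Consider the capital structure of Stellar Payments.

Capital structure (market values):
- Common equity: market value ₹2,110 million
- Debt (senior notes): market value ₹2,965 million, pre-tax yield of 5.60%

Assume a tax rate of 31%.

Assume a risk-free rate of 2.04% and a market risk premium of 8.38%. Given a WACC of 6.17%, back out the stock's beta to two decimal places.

0.88

Total capital V = 2110 + 2965 = 5075.
Equity weight = 2110/5075 = 0.4158.
Senior notes weight = 2965/5075 = 0.5842.
Debt contribution = 0.5842 × 5.6% × (1 − 31%) = 2.2575%.
Required equity contribution = 6.17% − 2.2575% = 3.9125%  ⇒  Re = 9.4104%.
CAPM: 9.4104% = 2.04% + β × 8.38%  ⇒  β = 0.8795.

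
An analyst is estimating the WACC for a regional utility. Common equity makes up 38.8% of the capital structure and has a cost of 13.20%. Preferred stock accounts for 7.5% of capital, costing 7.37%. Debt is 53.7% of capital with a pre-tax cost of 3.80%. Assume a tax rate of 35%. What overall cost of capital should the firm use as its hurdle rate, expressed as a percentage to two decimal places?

After-tax cost of debt = 3.8% × (1 − 35%) = 2.4700%.
WACC = 0.388 × 13.2000% + 0.075 × 7.3700% + 0.537 × 2.4700% = 7.0007%.

7.00%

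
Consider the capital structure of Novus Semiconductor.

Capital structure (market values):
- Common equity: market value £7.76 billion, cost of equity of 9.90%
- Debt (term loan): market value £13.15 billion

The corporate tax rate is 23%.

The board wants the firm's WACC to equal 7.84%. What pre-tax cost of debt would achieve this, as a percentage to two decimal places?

Total capital V = 7.76 + 13.15 = 20.91.
Equity weight = 7.76/20.91 = 0.3711.
Term loan weight = 13.15/20.91 = 0.6289.
Equity contribution = 0.3711 × 9.9% = 3.6740%.
Remaining for debt = 7.84% − 3.6740% = 4.1660%.
Rd × (1 − 23%) × 0.6289 = 4.1660%  ⇒  Rd = 8.6031%.

8.60%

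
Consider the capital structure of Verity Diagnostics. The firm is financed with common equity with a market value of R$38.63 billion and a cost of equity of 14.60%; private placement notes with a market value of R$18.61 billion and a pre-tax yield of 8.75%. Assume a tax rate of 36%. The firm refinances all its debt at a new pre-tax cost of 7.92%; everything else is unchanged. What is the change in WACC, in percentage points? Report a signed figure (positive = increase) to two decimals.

Current WACC:
Total capital V = 38.63 + 18.61 = 57.24.
Equity: weight = 38.63/57.24 = 0.6749; cost = 14.6%.
Private placement notes: weight = 18.61/57.24 = 0.3251; after-tax cost = 8.75% × (1 − 36%) = 5.6000%.
WACC = 0.6749 × 14.6000% + 0.3251 × 5.6000% = 11.6739%.
After the change:
Total capital V = 38.63 + 18.61 = 57.24.
Equity: weight = 38.63/57.24 = 0.6749; cost = 14.6%.
Private placement notes: weight = 18.61/57.24 = 0.3251; after-tax cost = 7.92% × (1 − 36%) = 5.0688%.
WACC = 0.6749 × 14.6000% + 0.3251 × 5.0688% = 11.5012%.
Change in WACC = 11.5012% − 11.6739% = -0.1727 pp.

-0.17 pp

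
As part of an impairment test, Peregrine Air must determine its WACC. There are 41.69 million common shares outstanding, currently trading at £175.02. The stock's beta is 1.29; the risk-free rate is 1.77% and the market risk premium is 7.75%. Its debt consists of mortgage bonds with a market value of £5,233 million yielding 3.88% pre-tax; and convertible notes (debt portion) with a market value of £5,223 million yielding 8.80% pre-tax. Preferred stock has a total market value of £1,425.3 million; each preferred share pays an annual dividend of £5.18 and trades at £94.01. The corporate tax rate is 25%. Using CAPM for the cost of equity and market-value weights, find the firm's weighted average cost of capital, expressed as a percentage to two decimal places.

7.48%

Cost of equity via CAPM: Re = 1.77% + 1.29 × 7.75% = 11.7675%.
Cost of preferred: Rp = 5.18 / 94.01 = 5.5101%.
Market value of equity E = 175.02 × 41.69m = 7296.5838m.
Total capital V = 7296.5838 + 1425.3 + 5233 + 5223 = 19177.8838.
Equity: weight = 7296.5838/19177.8838 = 0.3805; cost = 11.7675%.
Preferred: weight = 1425.3/19177.8838 = 0.0743; cost = 5.5101%.
Mortgage bonds: weight = 5233/19177.8838 = 0.2729; after-tax cost = 3.88% × (1 − 25%) = 2.9100%.
Convertible notes (debt portion): weight = 5223/19177.8838 = 0.2723; after-tax cost = 8.8% × (1 − 25%) = 6.6000%.
WACC = 0.3805 × 11.7675% + 0.0743 × 5.5101% + 0.2729 × 2.9100% + 0.2723 × 6.6000% = 7.4782%.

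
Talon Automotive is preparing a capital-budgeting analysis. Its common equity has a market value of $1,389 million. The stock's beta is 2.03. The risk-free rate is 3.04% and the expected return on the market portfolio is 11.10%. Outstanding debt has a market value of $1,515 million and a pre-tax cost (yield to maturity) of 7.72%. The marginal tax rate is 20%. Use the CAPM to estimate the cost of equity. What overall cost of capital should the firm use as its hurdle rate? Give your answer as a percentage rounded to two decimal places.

Market risk premium = 11.1% − 3.04% = 8.06%.
Cost of equity via CAPM: Re = 3.04% + 2.03 × 8.06% = 19.4018%.
Total capital V = 1389 + 1515 = 2904.
Equity: weight = 1389/2904 = 0.4783; cost = 19.4018%.
Debt: weight = 1515/2904 = 0.5217; after-tax cost = 7.72% × (1 − 20%) = 6.1760%.
WACC = 0.4783 × 19.4018% + 0.5217 × 6.1760% = 12.5020%.

12.50%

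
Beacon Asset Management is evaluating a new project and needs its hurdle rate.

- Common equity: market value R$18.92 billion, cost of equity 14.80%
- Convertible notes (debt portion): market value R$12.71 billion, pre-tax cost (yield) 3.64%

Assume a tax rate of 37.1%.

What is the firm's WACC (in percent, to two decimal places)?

Total capital V = 18.92 + 12.71 = 31.63.
Equity: weight = 18.92/31.63 = 0.5982; cost = 14.8%.
Convertible notes (debt portion): weight = 12.71/31.63 = 0.4018; after-tax cost = 3.64% × (1 − 37.1%) = 2.2896%.
WACC = 0.5982 × 14.8000% + 0.4018 × 2.2896% = 9.7729%.

9.77%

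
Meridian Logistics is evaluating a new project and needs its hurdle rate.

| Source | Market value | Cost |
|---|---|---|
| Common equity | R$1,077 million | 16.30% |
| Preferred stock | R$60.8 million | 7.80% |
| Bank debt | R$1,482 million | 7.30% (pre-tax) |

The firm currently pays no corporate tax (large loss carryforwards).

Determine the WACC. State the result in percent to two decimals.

Total capital V = 1077 + 60.8 + 1482 = 2619.8.
Equity: weight = 1077/2619.8 = 0.4111; cost = 16.3%.
Preferred: weight = 60.8/2619.8 = 0.0232; cost = 7.8%.
Bank debt: weight = 1482/2619.8 = 0.5657; after-tax cost = 7.3% × (1 − 0%) = 7.3000%.
WACC = 0.4111 × 16.3000% + 0.0232 × 7.8000% + 0.5657 × 7.3000% = 11.0115%.

11.01%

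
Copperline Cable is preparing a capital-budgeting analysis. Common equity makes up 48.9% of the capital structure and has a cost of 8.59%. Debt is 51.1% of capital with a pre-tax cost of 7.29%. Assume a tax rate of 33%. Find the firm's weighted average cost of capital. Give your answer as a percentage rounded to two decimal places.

6.70%

After-tax cost of debt = 7.29% × (1 − 33%) = 4.8843%.
WACC = 0.489 × 8.5900% + 0.511 × 4.8843% = 6.6964%.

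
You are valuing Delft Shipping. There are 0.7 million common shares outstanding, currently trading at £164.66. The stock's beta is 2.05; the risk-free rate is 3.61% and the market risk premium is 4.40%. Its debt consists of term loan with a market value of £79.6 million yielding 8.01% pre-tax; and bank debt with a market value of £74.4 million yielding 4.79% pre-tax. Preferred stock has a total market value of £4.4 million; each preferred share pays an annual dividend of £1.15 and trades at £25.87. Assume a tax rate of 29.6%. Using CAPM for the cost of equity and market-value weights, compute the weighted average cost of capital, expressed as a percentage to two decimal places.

7.95%

Cost of equity via CAPM: Re = 3.61% + 2.05 × 4.4% = 12.6300%.
Cost of preferred: Rp = 1.15 / 25.87 = 4.4453%.
Market value of equity E = 164.66 × 0.7m = 115.262m.
Total capital V = 115.262 + 4.4 + 79.6 + 74.4 = 273.662.
Equity: weight = 115.262/273.662 = 0.4212; cost = 12.63%.
Preferred: weight = 4.4/273.662 = 0.0161; cost = 4.4453%.
Term loan: weight = 79.6/273.662 = 0.2909; after-tax cost = 8.01% × (1 − 29.6%) = 5.6390%.
Bank debt: weight = 74.4/273.662 = 0.2719; after-tax cost = 4.79% × (1 − 29.6%) = 3.3722%.
WACC = 0.4212 × 12.6300% + 0.0161 × 4.4453% + 0.2909 × 5.6390% + 0.2719 × 3.3722% = 7.9480%.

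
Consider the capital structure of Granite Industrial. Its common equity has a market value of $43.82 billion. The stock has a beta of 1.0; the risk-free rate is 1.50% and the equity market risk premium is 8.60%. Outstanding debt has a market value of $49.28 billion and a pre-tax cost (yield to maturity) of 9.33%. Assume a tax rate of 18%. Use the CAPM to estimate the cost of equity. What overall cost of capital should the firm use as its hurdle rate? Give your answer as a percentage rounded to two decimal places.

Cost of equity via CAPM: Re = 1.5% + 1.0 × 8.6% = 10.1000%.
Total capital V = 43.82 + 49.28 = 93.1.
Equity: weight = 43.82/93.1 = 0.4707; cost = 10.1%.
Debt: weight = 49.28/93.1 = 0.5293; after-tax cost = 9.33% × (1 − 18%) = 7.6506%.
WACC = 0.4707 × 10.1000% + 0.5293 × 7.6506% = 8.8035%.

8.80%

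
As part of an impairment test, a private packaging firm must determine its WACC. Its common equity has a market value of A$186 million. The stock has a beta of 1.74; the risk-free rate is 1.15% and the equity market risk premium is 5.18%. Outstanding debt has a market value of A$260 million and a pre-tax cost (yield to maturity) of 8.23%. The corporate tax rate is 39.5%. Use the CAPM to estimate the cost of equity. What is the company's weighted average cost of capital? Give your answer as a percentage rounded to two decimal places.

7.14%

Cost of equity via CAPM: Re = 1.15% + 1.74 × 5.18% = 10.1632%.
Total capital V = 186 + 260 = 446.
Equity: weight = 186/446 = 0.4170; cost = 10.1632%.
Debt: weight = 260/446 = 0.5830; after-tax cost = 8.23% × (1 − 39.5%) = 4.9791%.
WACC = 0.4170 × 10.1632% + 0.5830 × 4.9791% = 7.1411%.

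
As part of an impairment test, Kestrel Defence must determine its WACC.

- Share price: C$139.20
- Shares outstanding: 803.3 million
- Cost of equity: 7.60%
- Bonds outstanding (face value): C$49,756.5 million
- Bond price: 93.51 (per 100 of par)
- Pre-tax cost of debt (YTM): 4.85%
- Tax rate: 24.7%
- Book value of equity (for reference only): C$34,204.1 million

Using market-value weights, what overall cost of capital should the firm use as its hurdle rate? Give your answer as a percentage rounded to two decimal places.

Market value of equity E = 139.2 × 803.3m = 111819.36m. Market value of debt D = 49756.5m × 93.51/100 = 46527.30315m.
Total capital V = 111819.36 + 46527.30315 = 158346.66315.
Equity: weight = 111819.36/158346.66315 = 0.7062; cost = 7.6%.
Bonds outstanding: weight = 46527.30315/158346.66315 = 0.2938; after-tax cost = 4.85% × (1 − 24.7%) = 3.6520%.
WACC = 0.7062 × 7.6000% + 0.2938 × 3.6520% = 6.4400%.

6.44%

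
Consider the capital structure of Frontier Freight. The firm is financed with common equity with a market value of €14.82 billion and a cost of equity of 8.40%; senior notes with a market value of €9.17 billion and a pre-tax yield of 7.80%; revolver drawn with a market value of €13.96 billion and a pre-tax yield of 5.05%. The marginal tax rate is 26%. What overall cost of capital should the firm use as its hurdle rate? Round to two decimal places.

Total capital V = 14.82 + 9.17 + 13.96 = 37.95.
Equity: weight = 14.82/37.95 = 0.3905; cost = 8.4%.
Senior notes: weight = 9.17/37.95 = 0.2416; after-tax cost = 7.8% × (1 − 26%) = 5.7720%.
Revolver drawn: weight = 13.96/37.95 = 0.3679; after-tax cost = 5.05% × (1 − 26%) = 3.7370%.
WACC = 0.3905 × 8.4000% + 0.2416 × 5.7720% + 0.3679 × 3.7370% = 6.0497%.

6.05%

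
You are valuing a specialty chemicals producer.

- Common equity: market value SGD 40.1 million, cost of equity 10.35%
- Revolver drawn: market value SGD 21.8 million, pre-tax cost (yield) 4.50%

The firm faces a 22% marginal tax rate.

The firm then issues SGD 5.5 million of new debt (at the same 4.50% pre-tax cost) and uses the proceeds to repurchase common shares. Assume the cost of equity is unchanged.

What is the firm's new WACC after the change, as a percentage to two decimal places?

7.33%

After the change:
Total capital V = 34.6 + 27.3 = 61.9.
Equity: weight = 34.6/61.9 = 0.5590; cost = 10.35%.
Revolver drawn: weight = 27.3/61.9 = 0.4410; after-tax cost = 4.5% × (1 − 22%) = 3.5100%.
WACC = 0.5590 × 10.3500% + 0.4410 × 3.5100% = 7.3333%.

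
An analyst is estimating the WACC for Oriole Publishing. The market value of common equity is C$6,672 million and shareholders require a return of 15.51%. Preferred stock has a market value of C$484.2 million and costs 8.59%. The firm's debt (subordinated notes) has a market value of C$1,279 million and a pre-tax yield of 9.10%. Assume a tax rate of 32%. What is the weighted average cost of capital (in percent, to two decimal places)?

13.70%

Total capital V = 6672 + 484.2 + 1279 = 8435.2.
Equity: weight = 6672/8435.2 = 0.7910; cost = 15.51%.
Preferred: weight = 484.2/8435.2 = 0.0574; cost = 8.59%.
Subordinated notes: weight = 1279/8435.2 = 0.1516; after-tax cost = 9.1% × (1 − 32%) = 6.1880%.
WACC = 0.7910 × 15.5100% + 0.0574 × 8.5900% + 0.1516 × 6.1880% = 13.6993%.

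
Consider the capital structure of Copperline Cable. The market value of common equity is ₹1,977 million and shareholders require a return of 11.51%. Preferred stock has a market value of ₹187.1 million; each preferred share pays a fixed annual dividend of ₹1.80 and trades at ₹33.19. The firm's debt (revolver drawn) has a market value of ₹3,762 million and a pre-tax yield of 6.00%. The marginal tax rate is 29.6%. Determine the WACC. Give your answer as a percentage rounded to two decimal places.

Cost of preferred: Rp = 1.8 / 33.19 = 5.4233%.
Total capital V = 1977 + 187.1 + 3762 = 5926.1.
Equity: weight = 1977/5926.1 = 0.3336; cost = 11.51%.
Preferred: weight = 187.1/5926.1 = 0.0316; cost = 5.4233%.
Revolver drawn: weight = 3762/5926.1 = 0.6348; after-tax cost = 6% × (1 − 29.6%) = 4.2240%.
WACC = 0.3336 × 11.5100% + 0.0316 × 5.4233% + 0.6348 × 4.2240% = 6.6925%.

6.69%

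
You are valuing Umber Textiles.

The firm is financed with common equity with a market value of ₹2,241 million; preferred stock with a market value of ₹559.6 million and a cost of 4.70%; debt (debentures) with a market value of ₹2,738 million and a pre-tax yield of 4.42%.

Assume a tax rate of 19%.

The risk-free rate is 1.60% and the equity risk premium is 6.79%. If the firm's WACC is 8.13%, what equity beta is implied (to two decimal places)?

Total capital V = 2241 + 559.6 + 2738 = 5538.6.
Equity weight = 2241/5538.6 = 0.4046.
Preferred weight = 559.6/5538.6 = 0.1010.
Debentures weight = 2738/5538.6 = 0.4943.
Debt contribution = 0.4943 × 4.42% × (1 − 19%) = 1.7699%.
Preferred contribution = 0.1010 × 4.7% = 0.4749%.
Required equity contribution = 8.13% − 2.2447% = 5.8853%  ⇒  Re = 14.5453%.
CAPM: 14.5453% = 1.6% + β × 6.79%  ⇒  β = 1.9065.

1.91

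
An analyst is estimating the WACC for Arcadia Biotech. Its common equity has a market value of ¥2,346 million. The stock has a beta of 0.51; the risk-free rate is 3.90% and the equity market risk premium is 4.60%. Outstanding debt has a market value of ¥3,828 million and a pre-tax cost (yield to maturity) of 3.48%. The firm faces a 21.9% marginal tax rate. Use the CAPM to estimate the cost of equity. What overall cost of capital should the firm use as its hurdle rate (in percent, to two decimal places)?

Cost of equity via CAPM: Re = 3.9% + 0.51 × 4.6% = 6.2460%.
Total capital V = 2346 + 3828 = 6174.
Equity: weight = 2346/6174 = 0.3800; cost = 6.246%.
Debt: weight = 3828/6174 = 0.6200; after-tax cost = 3.48% × (1 − 21.9%) = 2.7179%.
WACC = 0.3800 × 6.2460% + 0.6200 × 2.7179% = 4.0585%.

4.06%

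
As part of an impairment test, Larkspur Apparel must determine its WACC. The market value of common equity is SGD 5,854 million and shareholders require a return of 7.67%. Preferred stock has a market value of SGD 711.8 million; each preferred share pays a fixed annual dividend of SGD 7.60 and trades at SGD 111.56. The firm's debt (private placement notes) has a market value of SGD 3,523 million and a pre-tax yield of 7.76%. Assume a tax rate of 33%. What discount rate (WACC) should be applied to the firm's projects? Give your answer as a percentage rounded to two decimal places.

Cost of preferred: Rp = 7.6 / 111.56 = 6.8125%.
Total capital V = 5854 + 711.8 + 3523 = 10088.8.
Equity: weight = 5854/10088.8 = 0.5802; cost = 7.67%.
Preferred: weight = 711.8/10088.8 = 0.0706; cost = 6.8125%.
Private placement notes: weight = 3523/10088.8 = 0.3492; after-tax cost = 7.76% × (1 − 33%) = 5.1992%.
WACC = 0.5802 × 7.6700% + 0.0706 × 6.8125% + 0.3492 × 5.1992% = 6.7467%.

6.75%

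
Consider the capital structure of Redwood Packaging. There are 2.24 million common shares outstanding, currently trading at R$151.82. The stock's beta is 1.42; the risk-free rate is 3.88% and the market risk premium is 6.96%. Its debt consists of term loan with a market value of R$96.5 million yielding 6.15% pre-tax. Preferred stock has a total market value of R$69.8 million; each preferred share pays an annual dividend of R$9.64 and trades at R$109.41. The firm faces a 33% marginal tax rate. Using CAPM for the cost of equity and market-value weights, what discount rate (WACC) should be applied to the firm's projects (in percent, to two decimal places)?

Cost of equity via CAPM: Re = 3.88% + 1.42 × 6.96% = 13.7632%.
Cost of preferred: Rp = 9.64 / 109.41 = 8.8109%.
Market value of equity E = 151.82 × 2.24m = 340.0768m.
Total capital V = 340.0768 + 69.8 + 96.5 = 506.3768.
Equity: weight = 340.0768/506.3768 = 0.6716; cost = 13.7632%.
Preferred: weight = 69.8/506.3768 = 0.1378; cost = 8.8109%.
Term loan: weight = 96.5/506.3768 = 0.1906; after-tax cost = 6.15% × (1 − 33%) = 4.1205%.
WACC = 0.6716 × 13.7632% + 0.1378 × 8.8109% + 0.1906 × 4.1205% = 11.2430%.

11.24%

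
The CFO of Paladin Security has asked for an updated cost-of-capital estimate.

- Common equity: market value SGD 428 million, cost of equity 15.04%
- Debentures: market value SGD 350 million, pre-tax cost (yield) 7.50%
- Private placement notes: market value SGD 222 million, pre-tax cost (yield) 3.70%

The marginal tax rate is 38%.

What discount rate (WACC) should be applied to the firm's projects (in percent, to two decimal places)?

Total capital V = 428 + 350 + 222 = 1000.
Equity: weight = 428/1000 = 0.4280; cost = 15.04%.
Debentures: weight = 350/1000 = 0.3500; after-tax cost = 7.5% × (1 − 38%) = 4.6500%.
Private placement notes: weight = 222/1000 = 0.2220; after-tax cost = 3.7% × (1 − 38%) = 2.2940%.
WACC = 0.4280 × 15.0400% + 0.3500 × 4.6500% + 0.2220 × 2.2940% = 8.5739%.

8.57%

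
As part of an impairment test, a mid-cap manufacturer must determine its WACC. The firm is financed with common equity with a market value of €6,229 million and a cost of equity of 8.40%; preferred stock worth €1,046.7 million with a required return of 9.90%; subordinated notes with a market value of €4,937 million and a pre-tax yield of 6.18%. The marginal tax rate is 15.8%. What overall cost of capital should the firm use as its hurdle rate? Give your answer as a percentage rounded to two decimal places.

Total capital V = 6229 + 1046.7 + 4937 = 12212.7.
Equity: weight = 6229/12212.7 = 0.5100; cost = 8.4%.
Preferred: weight = 1046.7/12212.7 = 0.0857; cost = 9.9%.
Subordinated notes: weight = 4937/12212.7 = 0.4043; after-tax cost = 6.18% × (1 − 15.8%) = 5.2036%.
WACC = 0.5100 × 8.4000% + 0.0857 × 9.9000% + 0.4043 × 5.2036% = 7.2364%.

7.24%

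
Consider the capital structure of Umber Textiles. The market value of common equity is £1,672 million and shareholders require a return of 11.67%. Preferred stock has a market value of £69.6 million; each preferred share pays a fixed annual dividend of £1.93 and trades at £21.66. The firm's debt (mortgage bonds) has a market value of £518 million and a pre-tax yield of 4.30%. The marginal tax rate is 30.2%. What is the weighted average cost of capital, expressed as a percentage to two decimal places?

Cost of preferred: Rp = 1.93 / 21.66 = 8.9104%.
Total capital V = 1672 + 69.6 + 518 = 2259.6.
Equity: weight = 1672/2259.6 = 0.7400; cost = 11.67%.
Preferred: weight = 69.6/2259.6 = 0.0308; cost = 8.9104%.
Mortgage bonds: weight = 518/2259.6 = 0.2292; after-tax cost = 4.3% × (1 − 30.2%) = 3.0014%.
WACC = 0.7400 × 11.6700% + 0.0308 × 8.9104% + 0.2292 × 3.0014% = 9.5978%.

9.60%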